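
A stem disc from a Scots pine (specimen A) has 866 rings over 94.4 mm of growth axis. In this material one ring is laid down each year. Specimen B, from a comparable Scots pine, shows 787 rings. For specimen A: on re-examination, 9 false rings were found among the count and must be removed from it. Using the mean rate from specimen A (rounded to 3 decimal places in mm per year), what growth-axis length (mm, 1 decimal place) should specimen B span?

Specimen A: correcting the raw count gives 866 − 9 = 857 true rings.
A: 94.4 mm over 857 years gives 94.4 / 857 ≈ 0.110 mm per year.
For B, 0.110 mm/year × 787 years = 86.6 mm.

86.6 mm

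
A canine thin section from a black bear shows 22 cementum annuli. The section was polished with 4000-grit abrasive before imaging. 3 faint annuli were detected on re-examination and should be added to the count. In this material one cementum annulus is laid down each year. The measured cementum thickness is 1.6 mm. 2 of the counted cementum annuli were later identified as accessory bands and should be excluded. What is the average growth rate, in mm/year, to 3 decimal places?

Adjusted count: 22 − 2 + 3 = 23 cementum annuli.
1.6 mm over 23 years gives 1.6 / 23 ≈ 0.070 mm/year.

0.070 mm/year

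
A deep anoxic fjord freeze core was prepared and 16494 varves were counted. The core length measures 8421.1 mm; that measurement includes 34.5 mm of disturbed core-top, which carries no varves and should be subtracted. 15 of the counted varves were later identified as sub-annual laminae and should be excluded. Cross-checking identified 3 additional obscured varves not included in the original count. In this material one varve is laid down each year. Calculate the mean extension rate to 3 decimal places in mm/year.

After corrections the count is 16494 − 15 + 3 = 16482 varves.
The growth record spans 8421.1 − 34.5 = 8386.6 mm.
Mean rate = 8386.6 mm / 16482 years ≈ 0.509 mm/year.

0.509 mm/year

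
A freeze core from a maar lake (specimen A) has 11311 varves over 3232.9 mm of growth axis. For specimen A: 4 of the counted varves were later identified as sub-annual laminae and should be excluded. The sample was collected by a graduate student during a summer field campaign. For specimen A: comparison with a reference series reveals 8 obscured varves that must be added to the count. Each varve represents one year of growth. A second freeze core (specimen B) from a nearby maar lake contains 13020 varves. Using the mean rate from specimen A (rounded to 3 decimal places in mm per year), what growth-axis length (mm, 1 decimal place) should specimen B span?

3723.7 mm

Specimen A: true varve count = 11311 − 4 + 8 = 11315.
A: Extension rate ≈ 3232.9 / 11315 = 0.286 mm per year.
For B, 0.286 mm/year × 13020 years = 3723.7 mm.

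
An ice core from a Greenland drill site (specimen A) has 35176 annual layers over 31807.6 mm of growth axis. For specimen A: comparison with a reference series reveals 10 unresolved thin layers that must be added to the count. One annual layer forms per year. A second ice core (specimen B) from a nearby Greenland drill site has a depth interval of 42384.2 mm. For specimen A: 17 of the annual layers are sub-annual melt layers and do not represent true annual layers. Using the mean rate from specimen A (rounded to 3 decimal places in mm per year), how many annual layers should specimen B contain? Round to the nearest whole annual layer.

46885 annual layers

Specimen A: true annual layer count = 35176 − 17 + 10 = 35169.
A: 31807.6 mm over 35169 years gives 31807.6 / 35169 ≈ 0.904 mm/year.
B spans 42384.2 / 0.904 = 46885.18 years ≈ 46885 annual layers.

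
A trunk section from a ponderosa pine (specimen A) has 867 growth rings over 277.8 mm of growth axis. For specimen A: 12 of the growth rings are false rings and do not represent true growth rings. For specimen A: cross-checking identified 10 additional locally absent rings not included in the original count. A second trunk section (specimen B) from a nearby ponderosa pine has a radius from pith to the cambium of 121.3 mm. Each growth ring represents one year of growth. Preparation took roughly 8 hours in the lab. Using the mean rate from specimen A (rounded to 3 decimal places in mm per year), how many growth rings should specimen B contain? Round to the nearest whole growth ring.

Specimen A: after corrections the count is 867 − 12 + 10 = 865 growth rings.
A: Mean rate = 277.8 mm / 865 years ≈ 0.321 mm/yr.
Specimen B: 121.3 mm / 0.321 mm per year = 377.88 years ≈ 378 growth rings.

378 growth rings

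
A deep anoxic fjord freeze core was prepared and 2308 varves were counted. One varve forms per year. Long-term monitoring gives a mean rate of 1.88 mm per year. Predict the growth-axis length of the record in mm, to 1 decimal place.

4339.0 mm

2308 years of growth are recorded.
2308 years at 1.88 mm/year gives 1.88 × 2308 = 4339.0 mm.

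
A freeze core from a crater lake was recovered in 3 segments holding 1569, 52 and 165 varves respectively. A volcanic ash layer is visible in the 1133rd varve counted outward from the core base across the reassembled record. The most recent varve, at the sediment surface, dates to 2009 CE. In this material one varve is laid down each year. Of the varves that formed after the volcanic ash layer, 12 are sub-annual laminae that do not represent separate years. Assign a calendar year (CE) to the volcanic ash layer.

1368 CE

Total varves = 1569 + 52 + 165 = 1786.
1786 − 1133 = 653 varves lie beyond the volcanic ash layer toward the sediment surface.
Excluding 12 false varves: 653 − 12 = 641.
2009 − 641 = 1368 CE.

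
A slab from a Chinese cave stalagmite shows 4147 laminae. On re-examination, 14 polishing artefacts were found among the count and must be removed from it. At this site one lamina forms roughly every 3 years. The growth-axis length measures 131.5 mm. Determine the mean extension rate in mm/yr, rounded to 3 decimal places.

0.011 mm/yr

After corrections the count is 4147 − 14 = 4133 laminae.
At 3 years per lamina, 4133 × 3 = 12399 years.
Mean rate = 131.5 mm / 12399 years ≈ 0.011 mm/yr.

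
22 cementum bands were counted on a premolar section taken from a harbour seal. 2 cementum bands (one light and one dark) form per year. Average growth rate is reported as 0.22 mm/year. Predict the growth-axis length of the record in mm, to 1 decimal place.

With 2 cementum bands per year, 22 / 2 = 11 years.
Length ≈ 0.22 × 11 = 2.4 mm.

2.4 mm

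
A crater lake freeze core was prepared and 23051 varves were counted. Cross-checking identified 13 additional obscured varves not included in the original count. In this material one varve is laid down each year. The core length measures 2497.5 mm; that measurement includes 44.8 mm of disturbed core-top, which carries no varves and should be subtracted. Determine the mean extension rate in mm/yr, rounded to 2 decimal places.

After corrections the count is 23051 + 13 = 23064 varves.
Removing the 44.8 mm offcut leaves 2497.5 − 44.8 = 2452.7 mm.
Extension rate ≈ 2452.7 / 23064 = 0.11 mm/yr.

0.11 mm/yr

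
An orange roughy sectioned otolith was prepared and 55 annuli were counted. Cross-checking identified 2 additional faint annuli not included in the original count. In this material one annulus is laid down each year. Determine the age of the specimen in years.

After corrections the count is 55 + 2 = 57 annuli.
With a one-to-one annulus periodicity this is 57 years.

57 years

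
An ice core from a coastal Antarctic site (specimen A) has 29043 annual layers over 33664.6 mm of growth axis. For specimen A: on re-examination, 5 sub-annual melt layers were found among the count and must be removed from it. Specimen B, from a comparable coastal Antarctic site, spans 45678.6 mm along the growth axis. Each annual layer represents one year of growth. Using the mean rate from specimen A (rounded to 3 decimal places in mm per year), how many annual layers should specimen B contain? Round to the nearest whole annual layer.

39412 annual layers

Specimen A: after corrections the count is 29043 − 5 = 29038 annual layers.
A: Extension rate ≈ 33664.6 / 29038 = 1.159 mm per year.
For B, 45678.6 / 1.159 = 39412.08 years ≈ 39412 annual layers.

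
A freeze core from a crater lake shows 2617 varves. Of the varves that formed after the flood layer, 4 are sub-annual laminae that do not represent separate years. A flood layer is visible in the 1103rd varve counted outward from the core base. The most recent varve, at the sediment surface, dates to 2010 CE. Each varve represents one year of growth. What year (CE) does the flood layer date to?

500 CE

Between varve 1103 and the sediment surface there are 2617 − 1103 = 1514 varves.
Removing the 4 false varves leaves 1514 − 4 = 1510 true varves beyond the flood layer.
The varve at the sediment surface is 2010 CE, so the flood layer dates to 2010 − 1510 = 500 CE.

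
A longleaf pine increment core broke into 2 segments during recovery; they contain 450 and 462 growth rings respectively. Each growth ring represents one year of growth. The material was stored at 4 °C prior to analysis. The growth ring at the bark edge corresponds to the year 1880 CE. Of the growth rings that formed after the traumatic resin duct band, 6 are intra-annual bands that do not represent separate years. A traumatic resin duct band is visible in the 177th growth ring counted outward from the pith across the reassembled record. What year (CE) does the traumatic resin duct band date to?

1151 CE

Total growth rings = 450 + 462 = 912.
The traumatic resin duct band sits at growth ring 177 from the pith, so 912 − 177 = 735 growth rings formed after it.
Removing the 6 false growth rings leaves 735 − 6 = 729 true growth rings beyond the traumatic resin duct band.
1880 − 729 = 1151 CE.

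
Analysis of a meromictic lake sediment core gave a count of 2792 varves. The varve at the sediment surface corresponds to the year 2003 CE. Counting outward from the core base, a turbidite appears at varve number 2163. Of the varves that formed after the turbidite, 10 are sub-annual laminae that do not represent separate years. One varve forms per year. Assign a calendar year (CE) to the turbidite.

2792 − 2163 = 629 varves lie beyond the turbidite toward the sediment surface.
629 − 10 false = 619 true varves after the turbidite.
Counting back 619 years from 2003 CE places the turbidite in 2003 − 619 = 1384 CE.

1384 CE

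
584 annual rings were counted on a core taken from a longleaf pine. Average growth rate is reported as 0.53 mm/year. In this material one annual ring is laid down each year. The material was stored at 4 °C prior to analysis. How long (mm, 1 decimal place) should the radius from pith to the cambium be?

309.5 mm

The record spans 584 years at 0.53 mm per year.
Length ≈ 0.53 × 584 = 309.5 mm.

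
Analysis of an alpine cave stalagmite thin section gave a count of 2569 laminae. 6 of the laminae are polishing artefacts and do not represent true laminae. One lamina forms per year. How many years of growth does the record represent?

2563 years

Adjusted count: 2569 − 6 = 2563 laminae.
One lamina per year makes the duration 2563 years.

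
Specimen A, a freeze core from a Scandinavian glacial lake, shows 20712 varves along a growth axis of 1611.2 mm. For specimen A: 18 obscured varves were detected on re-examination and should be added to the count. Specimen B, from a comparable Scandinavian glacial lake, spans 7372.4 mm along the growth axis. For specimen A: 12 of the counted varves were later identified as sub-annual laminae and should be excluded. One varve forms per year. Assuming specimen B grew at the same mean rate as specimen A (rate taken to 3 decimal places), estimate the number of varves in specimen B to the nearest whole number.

Specimen A: true varve count = 20712 − 12 + 18 = 20718.
A: Extension rate ≈ 1611.2 / 20718 = 0.078 mm/yr.
B spans 7372.4 / 0.078 = 94517.95 years ≈ 94518 varves.

94518 varves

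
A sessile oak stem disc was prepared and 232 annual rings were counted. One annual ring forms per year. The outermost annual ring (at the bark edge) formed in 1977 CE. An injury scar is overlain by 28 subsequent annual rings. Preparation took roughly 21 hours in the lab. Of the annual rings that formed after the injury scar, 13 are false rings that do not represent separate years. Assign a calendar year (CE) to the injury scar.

1962 CE

There are 28 annual rings younger than the injury scar.
Removing the 13 false annual rings leaves 28 − 13 = 15 true annual rings beyond the injury scar.
1977 − 15 = 1962 CE.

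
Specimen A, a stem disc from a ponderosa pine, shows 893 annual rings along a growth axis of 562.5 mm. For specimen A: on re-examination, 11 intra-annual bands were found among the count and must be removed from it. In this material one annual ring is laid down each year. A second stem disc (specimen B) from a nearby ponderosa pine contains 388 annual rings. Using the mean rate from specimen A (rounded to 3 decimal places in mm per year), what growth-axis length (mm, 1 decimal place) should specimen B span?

Specimen A: correcting the raw count gives 893 − 11 = 882 true annual rings.
A: Extension rate ≈ 562.5 / 882 = 0.638 mm/yr.
Length of B = 0.638 × 388 = 247.5 mm.

247.5 mm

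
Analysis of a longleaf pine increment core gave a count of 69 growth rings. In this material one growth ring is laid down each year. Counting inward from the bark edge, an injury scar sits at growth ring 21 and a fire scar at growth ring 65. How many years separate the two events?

44 years

65 − 21 = 44 growth rings lie between the two events.
One growth ring per year makes the interval 44 years.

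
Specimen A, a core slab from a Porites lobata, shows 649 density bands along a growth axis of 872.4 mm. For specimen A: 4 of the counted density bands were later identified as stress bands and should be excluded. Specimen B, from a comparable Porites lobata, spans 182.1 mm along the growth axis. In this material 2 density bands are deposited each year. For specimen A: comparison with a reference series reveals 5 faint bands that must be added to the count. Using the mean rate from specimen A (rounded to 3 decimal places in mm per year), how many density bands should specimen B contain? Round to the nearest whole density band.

Specimen A: correcting the raw count gives 649 − 4 + 5 = 650 true density bands.
Specimen A: 650 density bands at 2 per year is 650 / 2 = 325 years.
A: Mean rate = 872.4 mm / 325 years ≈ 2.684 mm/yr.
For B, 182.1 / 2.684 = 67.85 years; at 2 density bands per year that is 67.85 × 2 ≈ 136 density bands.

136 density bands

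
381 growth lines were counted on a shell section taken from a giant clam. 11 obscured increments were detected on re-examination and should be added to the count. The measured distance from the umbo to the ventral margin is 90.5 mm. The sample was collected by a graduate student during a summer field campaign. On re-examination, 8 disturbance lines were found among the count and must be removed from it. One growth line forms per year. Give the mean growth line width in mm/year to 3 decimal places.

0.236 mm/year

True growth line count = 381 − 8 + 11 = 384.
90.5 mm over 384 years gives 90.5 / 384 ≈ 0.236 mm/year.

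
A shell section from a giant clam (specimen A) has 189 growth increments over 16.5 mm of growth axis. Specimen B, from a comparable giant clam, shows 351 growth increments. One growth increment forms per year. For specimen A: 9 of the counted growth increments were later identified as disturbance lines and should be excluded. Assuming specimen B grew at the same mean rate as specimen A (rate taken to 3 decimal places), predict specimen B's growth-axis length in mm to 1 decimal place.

Specimen A: after corrections the count is 189 − 9 = 180 growth increments.
A: Extension rate ≈ 16.5 / 180 = 0.092 mm per year.
For B, 0.092 mm/year × 351 years = 32.3 mm.

32.3 mm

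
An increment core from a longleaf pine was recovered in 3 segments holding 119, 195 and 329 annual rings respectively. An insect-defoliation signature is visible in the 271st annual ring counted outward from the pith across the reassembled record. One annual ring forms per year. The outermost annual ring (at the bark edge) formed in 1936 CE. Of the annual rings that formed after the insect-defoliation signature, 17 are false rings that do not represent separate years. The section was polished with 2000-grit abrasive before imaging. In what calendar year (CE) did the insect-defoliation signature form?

Total annual rings = 119 + 195 + 329 = 643.
The insect-defoliation signature sits at annual ring 271 from the pith, so 643 − 271 = 372 annual rings formed after it.
372 − 17 false = 355 true annual rings after the insect-defoliation signature.
Counting back 355 years from 1936 CE places the insect-defoliation signature in 1936 − 355 = 1581 CE.

1581 CE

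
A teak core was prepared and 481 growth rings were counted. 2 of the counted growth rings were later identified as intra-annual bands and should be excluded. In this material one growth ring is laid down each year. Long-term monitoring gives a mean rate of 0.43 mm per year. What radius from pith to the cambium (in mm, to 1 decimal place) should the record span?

206.0 mm

Adjusted count: 481 − 2 = 479 growth rings.
Length ≈ 0.43 × 479 = 206.0 mm.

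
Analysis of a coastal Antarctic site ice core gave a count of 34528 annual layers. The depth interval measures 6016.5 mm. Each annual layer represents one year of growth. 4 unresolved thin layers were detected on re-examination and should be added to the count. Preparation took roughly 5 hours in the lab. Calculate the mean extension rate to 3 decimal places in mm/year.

0.174 mm/year

After corrections the count is 34528 + 4 = 34532 annual layers.
6016.5 mm over 34532 years gives 6016.5 / 34532 ≈ 0.174 mm/year.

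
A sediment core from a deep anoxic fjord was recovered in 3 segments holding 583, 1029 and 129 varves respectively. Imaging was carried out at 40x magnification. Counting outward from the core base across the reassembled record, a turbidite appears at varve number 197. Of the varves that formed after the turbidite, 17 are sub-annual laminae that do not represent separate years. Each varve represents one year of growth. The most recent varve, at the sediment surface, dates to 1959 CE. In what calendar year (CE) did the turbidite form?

Total varves = 583 + 1029 + 129 = 1741.
Between varve 197 and the sediment surface there are 1741 − 197 = 1544 varves.
1544 − 17 false = 1527 true varves after the turbidite.
1959 − 1527 = 432 CE.

432 CE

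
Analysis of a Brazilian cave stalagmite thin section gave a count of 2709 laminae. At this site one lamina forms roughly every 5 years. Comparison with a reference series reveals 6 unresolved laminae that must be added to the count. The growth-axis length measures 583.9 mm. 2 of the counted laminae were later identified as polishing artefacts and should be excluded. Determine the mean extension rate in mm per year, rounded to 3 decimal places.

Adjusted count: 2709 − 2 + 6 = 2713 laminae.
Multiplying by 5 years per lamina: 2713 × 5 = 13565 years.
583.9 mm over 13565 years gives 583.9 / 13565 ≈ 0.043 mm per year.

0.043 mm per year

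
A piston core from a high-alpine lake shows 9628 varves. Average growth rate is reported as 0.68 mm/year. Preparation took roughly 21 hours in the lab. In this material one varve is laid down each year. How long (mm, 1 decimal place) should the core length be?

9628 years of growth are recorded.
9628 years at 0.68 mm/year gives 0.68 × 9628 = 6547.0 mm.

6547.0 mm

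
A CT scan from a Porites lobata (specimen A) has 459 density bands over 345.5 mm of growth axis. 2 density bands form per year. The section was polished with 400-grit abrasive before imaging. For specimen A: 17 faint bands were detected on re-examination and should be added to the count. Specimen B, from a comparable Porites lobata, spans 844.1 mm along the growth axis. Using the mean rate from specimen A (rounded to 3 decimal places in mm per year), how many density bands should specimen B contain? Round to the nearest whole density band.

1163 density bands

Specimen A: true density band count = 459 + 17 = 476.
Specimen A: 476 density bands at 2 per year is 476 / 2 = 238 years.
A: Mean rate = 345.5 mm / 238 years ≈ 1.452 mm/yr.
Specimen B: 844.1 mm / 1.452 mm per year = 581.34 years; at 2 density bands per year that is 581.34 × 2 ≈ 1163 density bands.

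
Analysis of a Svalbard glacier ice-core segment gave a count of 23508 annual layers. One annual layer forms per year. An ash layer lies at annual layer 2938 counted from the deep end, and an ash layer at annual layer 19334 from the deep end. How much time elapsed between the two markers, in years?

16396 years

The two markers are separated by 19334 − 2938 = 16396 annual layers.
That is 16396 years at one annual layer per year.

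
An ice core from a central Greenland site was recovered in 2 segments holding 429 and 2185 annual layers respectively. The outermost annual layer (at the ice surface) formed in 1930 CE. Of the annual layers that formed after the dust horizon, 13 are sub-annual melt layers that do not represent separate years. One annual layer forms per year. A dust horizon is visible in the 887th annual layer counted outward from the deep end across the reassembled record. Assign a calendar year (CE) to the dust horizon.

216 CE

Total annual layers = 429 + 2185 = 2614.
The dust horizon sits at annual layer 887 from the deep end, so 2614 − 887 = 1727 annual layers formed after it.
Removing the 13 false annual layers leaves 1727 − 13 = 1714 true annual layers beyond the dust horizon.
The annual layer at the ice surface is 1930 CE, so the dust horizon dates to 1930 − 1714 = 216 CE.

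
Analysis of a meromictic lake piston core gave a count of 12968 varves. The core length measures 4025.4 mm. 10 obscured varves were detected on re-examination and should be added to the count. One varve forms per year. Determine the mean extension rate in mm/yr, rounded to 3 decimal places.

True varve count = 12968 + 10 = 12978.
Extension rate ≈ 4025.4 / 12978 = 0.310 mm/yr.

0.310 mm/yr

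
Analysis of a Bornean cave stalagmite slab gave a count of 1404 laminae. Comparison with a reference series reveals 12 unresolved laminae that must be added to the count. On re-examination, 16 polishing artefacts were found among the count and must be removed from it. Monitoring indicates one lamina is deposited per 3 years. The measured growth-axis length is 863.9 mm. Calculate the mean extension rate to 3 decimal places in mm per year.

0.206 mm per year

Correcting the raw count gives 1404 − 16 + 12 = 1400 true laminae.
At 3 years per lamina, 1400 × 3 = 4200 years.
863.9 mm over 4200 years gives 863.9 / 4200 ≈ 0.206 mm per year.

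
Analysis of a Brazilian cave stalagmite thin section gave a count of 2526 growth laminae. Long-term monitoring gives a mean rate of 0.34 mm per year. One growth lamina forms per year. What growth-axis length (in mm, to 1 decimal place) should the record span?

2526 years of growth are recorded.
Predicted length = 0.34 mm/year × 2526 years = 858.8 mm.

858.8 mm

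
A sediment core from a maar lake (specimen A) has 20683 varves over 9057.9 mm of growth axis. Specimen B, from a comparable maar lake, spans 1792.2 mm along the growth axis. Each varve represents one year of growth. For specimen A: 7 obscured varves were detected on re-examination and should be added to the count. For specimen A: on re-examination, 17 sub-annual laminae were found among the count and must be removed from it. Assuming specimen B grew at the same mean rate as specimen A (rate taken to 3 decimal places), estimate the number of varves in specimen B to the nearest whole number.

4092 varves

Specimen A: true varve count = 20683 − 17 + 7 = 20673.
A: Extension rate ≈ 9057.9 / 20673 = 0.438 mm/year.
B spans 1792.2 / 0.438 = 4091.78 years ≈ 4092 varves.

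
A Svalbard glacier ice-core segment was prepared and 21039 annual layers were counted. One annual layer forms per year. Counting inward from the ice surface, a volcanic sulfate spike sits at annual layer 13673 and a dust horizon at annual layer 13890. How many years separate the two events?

217 years

13890 − 13673 = 217 annual layers lie between the two events.
One annual layer per year makes the interval 217 years.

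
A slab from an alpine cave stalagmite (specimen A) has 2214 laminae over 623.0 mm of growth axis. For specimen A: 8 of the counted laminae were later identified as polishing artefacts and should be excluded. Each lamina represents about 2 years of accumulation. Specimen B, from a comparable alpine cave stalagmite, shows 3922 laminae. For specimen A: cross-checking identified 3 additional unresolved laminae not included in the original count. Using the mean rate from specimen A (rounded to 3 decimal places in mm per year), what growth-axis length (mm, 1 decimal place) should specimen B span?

Specimen A: correcting the raw count gives 2214 − 8 + 3 = 2209 true laminae.
Specimen A: at 2 years per lamina, 2209 × 2 = 4418 years.
A: Mean rate = 623.0 mm / 4418 years ≈ 0.141 mm per year.
Specimen B: 3922 laminae at 2 years each span 3922 × 2 = 7844 years. B's length ≈ 0.141 × 7844 = 1106.0 mm.

1106.0 mm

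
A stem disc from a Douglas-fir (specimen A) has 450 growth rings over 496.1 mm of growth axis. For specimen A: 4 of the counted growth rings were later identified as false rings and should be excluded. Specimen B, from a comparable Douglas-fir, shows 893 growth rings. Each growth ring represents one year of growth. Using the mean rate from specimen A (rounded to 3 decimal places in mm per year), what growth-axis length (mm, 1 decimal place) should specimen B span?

Specimen A: true growth ring count = 450 − 4 = 446.
A: 496.1 mm over 446 years gives 496.1 / 446 ≈ 1.112 mm per year.
For B, 1.112 mm/year × 893 years = 993.0 mm.

993.0 mm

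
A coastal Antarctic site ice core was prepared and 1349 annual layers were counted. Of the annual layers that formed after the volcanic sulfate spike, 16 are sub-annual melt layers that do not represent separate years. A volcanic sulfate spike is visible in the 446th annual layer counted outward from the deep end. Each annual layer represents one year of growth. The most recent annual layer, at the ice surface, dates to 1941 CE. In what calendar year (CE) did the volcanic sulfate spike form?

1054 CE

1349 − 446 = 903 annual layers lie beyond the volcanic sulfate spike toward the ice surface.
Removing the 16 false annual layers leaves 903 − 16 = 887 true annual layers beyond the volcanic sulfate spike.
The annual layer at the ice surface is 1941 CE, so the volcanic sulfate spike dates to 1941 − 887 = 1054 CE.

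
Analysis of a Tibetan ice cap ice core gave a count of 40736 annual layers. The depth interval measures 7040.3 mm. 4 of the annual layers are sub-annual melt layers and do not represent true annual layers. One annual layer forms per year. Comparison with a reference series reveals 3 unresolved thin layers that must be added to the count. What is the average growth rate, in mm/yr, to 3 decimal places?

After corrections the count is 40736 − 4 + 3 = 40735 annual layers.
Mean rate = 7040.3 mm / 40735 years ≈ 0.173 mm/yr.

0.173 mm/yr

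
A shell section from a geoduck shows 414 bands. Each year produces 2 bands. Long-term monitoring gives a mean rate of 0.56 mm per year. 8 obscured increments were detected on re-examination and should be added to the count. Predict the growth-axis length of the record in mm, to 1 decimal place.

Correcting the raw count gives 414 + 8 = 422 true bands.
With 2 bands per year, 422 / 2 = 211 years.
Predicted length = 0.56 mm/year × 211 years = 118.2 mm.

118.2 mm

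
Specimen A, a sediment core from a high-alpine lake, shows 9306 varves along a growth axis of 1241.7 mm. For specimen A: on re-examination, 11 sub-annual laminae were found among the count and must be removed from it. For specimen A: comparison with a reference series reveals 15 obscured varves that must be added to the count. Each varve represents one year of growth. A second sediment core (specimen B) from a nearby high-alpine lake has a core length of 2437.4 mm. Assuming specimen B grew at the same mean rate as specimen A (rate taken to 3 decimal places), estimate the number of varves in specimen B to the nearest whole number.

Specimen A: adjusted count: 9306 − 11 + 15 = 9310 varves.
A: 1241.7 mm over 9310 years gives 1241.7 / 9310 ≈ 0.133 mm per year.
For B, 2437.4 / 0.133 = 18326.32 years ≈ 18326 varves.

18326 varves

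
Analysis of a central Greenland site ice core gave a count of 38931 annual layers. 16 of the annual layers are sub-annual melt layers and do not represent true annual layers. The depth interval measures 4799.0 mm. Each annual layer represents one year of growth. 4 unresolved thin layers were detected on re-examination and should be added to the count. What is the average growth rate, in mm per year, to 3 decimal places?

True annual layer count = 38931 − 16 + 4 = 38919.
4799.0 mm over 38919 years gives 4799.0 / 38919 ≈ 0.123 mm per year.

0.123 mm per year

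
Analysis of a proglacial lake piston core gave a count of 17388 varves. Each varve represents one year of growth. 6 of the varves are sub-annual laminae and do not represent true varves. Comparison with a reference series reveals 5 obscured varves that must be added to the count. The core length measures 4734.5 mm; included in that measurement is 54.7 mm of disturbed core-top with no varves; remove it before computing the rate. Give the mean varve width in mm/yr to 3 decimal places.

0.269 mm/yr

After corrections the count is 17388 − 6 + 5 = 17387 varves.
The growth record spans 4734.5 − 54.7 = 4679.8 mm.
Extension rate ≈ 4679.8 / 17387 = 0.269 mm/yr.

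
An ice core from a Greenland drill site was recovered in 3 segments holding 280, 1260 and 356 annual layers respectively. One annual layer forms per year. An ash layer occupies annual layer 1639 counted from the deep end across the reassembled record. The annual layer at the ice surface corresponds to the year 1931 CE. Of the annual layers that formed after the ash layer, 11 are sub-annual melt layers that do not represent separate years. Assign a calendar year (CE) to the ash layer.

Total annual layers = 280 + 1260 + 356 = 1896.
1896 − 1639 = 257 annual layers lie beyond the ash layer toward the ice surface.
Removing the 11 false annual layers leaves 257 − 11 = 246 true annual layers beyond the ash layer.
The annual layer at the ice surface is 1931 CE, so the ash layer dates to 1931 − 246 = 1685 CE.

1685 CE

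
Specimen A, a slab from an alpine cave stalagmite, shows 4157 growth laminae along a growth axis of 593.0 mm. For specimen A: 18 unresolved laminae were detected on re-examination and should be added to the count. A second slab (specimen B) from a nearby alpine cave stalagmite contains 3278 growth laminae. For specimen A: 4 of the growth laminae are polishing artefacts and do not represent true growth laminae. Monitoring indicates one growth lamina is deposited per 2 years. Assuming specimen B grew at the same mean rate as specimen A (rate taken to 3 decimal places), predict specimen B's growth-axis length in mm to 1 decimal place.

465.5 mm

Specimen A: adjusted count: 4157 − 4 + 18 = 4171 growth laminae.
Specimen A: at 2 years per growth lamina, 4171 × 2 = 8342 years.
A: 593.0 mm over 8342 years gives 593.0 / 8342 ≈ 0.071 mm/yr.
Specimen B: 3278 growth laminae at 2 years each span 3278 × 2 = 6556 years. Length of B = 0.071 × 6556 = 465.5 mm.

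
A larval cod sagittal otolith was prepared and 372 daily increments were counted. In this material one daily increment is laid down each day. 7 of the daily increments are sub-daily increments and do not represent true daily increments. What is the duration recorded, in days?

After corrections the count is 372 − 7 = 365 daily increments.
At one daily increment per day, that is 365 days.

365 days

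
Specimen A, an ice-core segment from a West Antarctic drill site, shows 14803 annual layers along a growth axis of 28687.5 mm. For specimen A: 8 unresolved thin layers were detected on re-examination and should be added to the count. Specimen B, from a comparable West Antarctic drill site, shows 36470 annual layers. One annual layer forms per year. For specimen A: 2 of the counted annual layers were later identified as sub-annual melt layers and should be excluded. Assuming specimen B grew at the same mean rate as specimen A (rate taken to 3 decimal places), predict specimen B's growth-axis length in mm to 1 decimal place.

Specimen A: adjusted count: 14803 − 2 + 8 = 14809 annual layers.
A: Mean rate = 28687.5 mm / 14809 years ≈ 1.937 mm per year.
B's length ≈ 1.937 × 36470 = 70642.4 mm.

70642.4 mm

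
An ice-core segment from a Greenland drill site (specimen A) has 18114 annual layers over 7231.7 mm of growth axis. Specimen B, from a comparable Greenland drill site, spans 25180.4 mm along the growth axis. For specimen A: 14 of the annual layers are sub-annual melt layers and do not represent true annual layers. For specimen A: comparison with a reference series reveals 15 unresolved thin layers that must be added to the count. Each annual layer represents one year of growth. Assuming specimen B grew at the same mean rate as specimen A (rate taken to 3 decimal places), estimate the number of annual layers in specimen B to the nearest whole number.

Specimen A: correcting the raw count gives 18114 − 14 + 15 = 18115 true annual layers.
A: Mean rate = 7231.7 mm / 18115 years ≈ 0.399 mm/year.
Specimen B: 25180.4 mm / 0.399 mm per year = 63108.77 years ≈ 63109 annual layers.

63109 annual layers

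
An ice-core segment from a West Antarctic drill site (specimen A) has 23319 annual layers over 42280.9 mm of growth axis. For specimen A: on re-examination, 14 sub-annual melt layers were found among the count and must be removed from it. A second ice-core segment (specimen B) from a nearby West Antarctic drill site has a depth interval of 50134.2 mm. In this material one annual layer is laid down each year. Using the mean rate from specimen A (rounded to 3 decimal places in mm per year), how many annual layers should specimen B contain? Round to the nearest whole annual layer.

27637 annual layers

Specimen A: correcting the raw count gives 23319 − 14 = 23305 true annual layers.
A: Extension rate ≈ 42280.9 / 23305 = 1.814 mm/year.
B spans 50134.2 / 1.814 = 27637.38 years ≈ 27637 annual layers.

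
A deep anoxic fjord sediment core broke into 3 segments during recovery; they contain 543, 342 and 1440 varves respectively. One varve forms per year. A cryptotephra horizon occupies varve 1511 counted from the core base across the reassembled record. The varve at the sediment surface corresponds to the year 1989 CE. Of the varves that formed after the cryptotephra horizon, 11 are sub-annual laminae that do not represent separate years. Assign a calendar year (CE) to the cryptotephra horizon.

1186 CE

Total varves = 543 + 342 + 1440 = 2325.
Between varve 1511 and the sediment surface there are 2325 − 1511 = 814 varves.
Excluding 11 false varves: 814 − 11 = 803.
The varve at the sediment surface is 1989 CE, so the cryptotephra horizon dates to 1989 − 803 = 1186 CE.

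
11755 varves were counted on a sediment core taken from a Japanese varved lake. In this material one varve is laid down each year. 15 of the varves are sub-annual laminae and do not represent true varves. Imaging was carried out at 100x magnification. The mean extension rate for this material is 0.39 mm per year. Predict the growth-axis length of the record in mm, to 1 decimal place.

4578.6 mm

After corrections the count is 11755 − 15 = 11740 varves.
Length ≈ 0.39 × 11740 = 4578.6 mm.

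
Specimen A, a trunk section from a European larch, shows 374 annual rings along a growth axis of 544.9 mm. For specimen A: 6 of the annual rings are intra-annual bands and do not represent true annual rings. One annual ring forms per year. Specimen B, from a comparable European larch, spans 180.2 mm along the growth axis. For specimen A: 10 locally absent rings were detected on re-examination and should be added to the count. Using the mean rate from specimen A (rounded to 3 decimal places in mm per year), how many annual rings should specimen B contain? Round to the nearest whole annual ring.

125 annual rings

Specimen A: correcting the raw count gives 374 − 6 + 10 = 378 true annual rings.
A: Mean rate = 544.9 mm / 378 years ≈ 1.442 mm per year.
For B, 180.2 / 1.442 = 124.97 years ≈ 125 annual rings.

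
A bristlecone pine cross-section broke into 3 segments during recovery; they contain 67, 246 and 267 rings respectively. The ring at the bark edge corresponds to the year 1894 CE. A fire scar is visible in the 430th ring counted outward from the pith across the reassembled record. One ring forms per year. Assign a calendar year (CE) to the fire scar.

1744 CE

Total rings = 67 + 246 + 267 = 580.
The fire scar sits at ring 430 from the pith, so 580 − 430 = 150 rings formed after it.
The ring at the bark edge is 1894 CE, so the fire scar dates to 1894 − 150 = 1744 CE.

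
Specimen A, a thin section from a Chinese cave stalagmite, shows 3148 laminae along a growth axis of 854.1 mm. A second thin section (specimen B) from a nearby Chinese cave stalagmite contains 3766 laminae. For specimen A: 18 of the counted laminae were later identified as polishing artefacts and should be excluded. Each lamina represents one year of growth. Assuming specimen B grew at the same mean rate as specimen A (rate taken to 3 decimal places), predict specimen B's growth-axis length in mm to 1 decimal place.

1028.1 mm

Specimen A: true lamina count = 3148 − 18 = 3130.
A: Mean rate = 854.1 mm / 3130 years ≈ 0.273 mm per year.
For B, 0.273 mm/year × 3766 years = 1028.1 mm.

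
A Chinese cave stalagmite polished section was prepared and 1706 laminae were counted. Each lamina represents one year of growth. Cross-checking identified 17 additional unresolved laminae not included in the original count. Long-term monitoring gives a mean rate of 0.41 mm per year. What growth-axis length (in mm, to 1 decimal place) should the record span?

706.4 mm

Correcting the raw count gives 1706 + 17 = 1723 true laminae.
1723 years at 0.41 mm/year gives 0.41 × 1723 = 706.4 mm.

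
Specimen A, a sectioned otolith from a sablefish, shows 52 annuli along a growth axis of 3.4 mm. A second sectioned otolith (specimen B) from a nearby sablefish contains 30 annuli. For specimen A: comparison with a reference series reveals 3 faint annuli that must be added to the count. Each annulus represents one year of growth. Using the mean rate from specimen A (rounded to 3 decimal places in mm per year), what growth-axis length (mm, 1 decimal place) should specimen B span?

Specimen A: adjusted count: 52 + 3 = 55 annuli.
A: Extension rate ≈ 3.4 / 55 = 0.062 mm per year.
Length of B = 0.062 × 30 = 1.9 mm.

1.9 mm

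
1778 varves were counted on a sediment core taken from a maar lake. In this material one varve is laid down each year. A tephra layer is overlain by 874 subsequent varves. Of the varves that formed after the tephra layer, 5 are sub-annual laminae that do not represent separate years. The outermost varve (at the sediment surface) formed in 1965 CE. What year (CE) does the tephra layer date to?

1096 CE

874 varves post-date the tephra layer.
Excluding 5 false varves: 874 − 5 = 869.
The varve at the sediment surface is 1965 CE, so the tephra layer dates to 1965 − 869 = 1096 CE.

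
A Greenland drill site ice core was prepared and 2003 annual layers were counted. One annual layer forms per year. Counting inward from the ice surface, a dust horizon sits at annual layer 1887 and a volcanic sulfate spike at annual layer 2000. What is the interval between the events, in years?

Separation: 2000 − 1887 = 113 annual layers.
One annual layer per year makes the interval 113 years.

113 years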